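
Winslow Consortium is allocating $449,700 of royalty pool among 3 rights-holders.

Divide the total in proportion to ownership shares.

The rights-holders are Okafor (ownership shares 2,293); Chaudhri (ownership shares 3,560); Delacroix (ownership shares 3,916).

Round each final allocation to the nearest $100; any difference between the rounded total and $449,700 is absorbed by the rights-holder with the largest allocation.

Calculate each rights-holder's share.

Combined ownership shares = 9,769.
Raw shares: Okafor 2,293/9,769 × $449,700 = 105,554.52; Chaudhri 3,560/9,769 × $449,700 = 163,878.80; Delacroix 3,916/9,769 × $449,700 = 180,266.68.
After rounding ($100): Okafor $105,600; Chaudhri $163,900; Delacroix $180,300. Sum = $449,800.
Difference $449,700 − $449,800 = −$100 applied to largest allocation (Delacroix): Delacroix becomes $180,200.

Okafor: $105,600 · Chaudhri: $163,900 · Delacroix: $180,200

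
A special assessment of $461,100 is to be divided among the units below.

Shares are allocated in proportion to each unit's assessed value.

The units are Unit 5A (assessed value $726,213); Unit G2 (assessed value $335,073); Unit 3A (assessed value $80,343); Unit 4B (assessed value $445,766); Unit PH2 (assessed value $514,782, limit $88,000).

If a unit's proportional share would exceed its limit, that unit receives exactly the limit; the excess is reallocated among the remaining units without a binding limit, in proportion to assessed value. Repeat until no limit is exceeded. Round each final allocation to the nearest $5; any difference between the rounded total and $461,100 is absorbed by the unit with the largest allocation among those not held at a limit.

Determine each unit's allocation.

Total assessed value = 2,102,177.
Pro-rata shares before constraints: Unit 5A 159,290.49; Unit G2 73,496.27; Unit 3A 17,622.76; Unit 4B 97,776.12; Unit PH2 112,914.36.
Held at cap: Unit PH2 ($88,000); balance $373,100 reallocated over remaining assessed value 1,587,395.
Redistributed shares: Unit 5A 170,688.50 → $170,690; Unit G2 78,755.28 → $78,755; Unit 3A 18,883.75 → $18,885; Unit 4B 104,772.47 → $104,770.

Unit 5A: $170,690; Unit G2: $78,755; Unit 3A: $18,885; Unit 4B: $104,770; Unit PH2: $88,000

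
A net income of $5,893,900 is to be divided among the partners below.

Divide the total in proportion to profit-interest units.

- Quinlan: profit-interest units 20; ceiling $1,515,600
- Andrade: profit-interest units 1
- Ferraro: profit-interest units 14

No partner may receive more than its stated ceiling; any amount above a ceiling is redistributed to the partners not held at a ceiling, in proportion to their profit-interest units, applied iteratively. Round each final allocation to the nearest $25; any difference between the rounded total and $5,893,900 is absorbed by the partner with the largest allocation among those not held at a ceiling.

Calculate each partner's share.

Combined profit-interest units = 35.
Proportional shares (ignoring caps): Quinlan 3,367,942.86; Andrade 168,397.14; Ferraro 2,357,560.00.
Cap binds for Quinlan ($1,515,600); remaining pool $4,378,300 reallocated over remaining profit-interest units 15.
Remaining shares: Andrade 291,886.67 → $291,875; Ferraro 4,086,413.33 → $4,086,425.

Quinlan: $1,515,600 · Andrade: $291,875 · Ferraro: $4,086,425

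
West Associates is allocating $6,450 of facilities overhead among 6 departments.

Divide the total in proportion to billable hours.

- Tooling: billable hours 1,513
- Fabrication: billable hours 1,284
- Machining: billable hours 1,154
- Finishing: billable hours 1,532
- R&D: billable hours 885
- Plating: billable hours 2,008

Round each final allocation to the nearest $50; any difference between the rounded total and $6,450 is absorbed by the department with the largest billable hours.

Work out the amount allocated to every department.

Tooling: $1,150 | Fabrication: $1,000 | Machining: $900 | Finishing: $1,200 | R&D: $700 | Plating: $1,500

Combined billable hours = 8,376.
Pro-rata amounts: Tooling 1,513/8,376 × $6,450 = 1,165.10; Fabrication 1,284/8,376 × $6,450 = 988.75; Machining 1,154/8,376 × $6,450 = 888.65; Finishing 1,532/8,376 × $6,450 = 1,179.73; R&D 885/8,376 × $6,450 = 681.50; Plating 2,008/8,376 × $6,450 = 1,546.28.
At nearest $50: Tooling $1,150; Fabrication $1,000; Machining $900; Finishing $1,200; R&D $700; Plating $1,550. Sum = $6,500.
Difference $6,450 − $6,500 = −$50 applied to largest billable hours (Plating): Plating becomes $1,500.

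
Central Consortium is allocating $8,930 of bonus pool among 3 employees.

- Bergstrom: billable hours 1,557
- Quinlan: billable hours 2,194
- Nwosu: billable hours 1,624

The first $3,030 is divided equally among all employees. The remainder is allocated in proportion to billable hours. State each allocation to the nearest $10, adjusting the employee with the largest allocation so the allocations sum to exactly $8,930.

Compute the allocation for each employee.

$3,030 shared equally gives $1,010 per employee.
Remainder $5,900 by billable hours (total 5,375): Bergstrom 1,709.08 → $1,710; Quinlan 2,408.30 → $2,410; Nwosu 1,782.62 → $1,780.
Totals: Bergstrom $1,010 + $1,710 = $2,720; Quinlan $1,010 + $2,410 = $3,420; Nwosu $1,010 + $1,780 = $2,790.

Bergstrom: $2,720 | Quinlan: $3,420 | Nwosu: $2,790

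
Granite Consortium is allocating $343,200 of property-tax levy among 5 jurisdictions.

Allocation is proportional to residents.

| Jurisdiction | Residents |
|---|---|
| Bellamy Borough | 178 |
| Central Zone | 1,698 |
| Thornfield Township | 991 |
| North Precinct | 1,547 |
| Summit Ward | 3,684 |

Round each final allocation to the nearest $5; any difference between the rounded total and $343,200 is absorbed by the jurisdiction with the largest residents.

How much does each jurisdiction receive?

Bellamy Borough: $7,545 · Central Zone: $71,965 · Thornfield Township: $42,000 · North Precinct: $65,565 · Summit Ward: $156,125

Combined residents = 178 + 1,698 + 991 + 1,547 + 3,684 = 8,098.
Unrounded shares: Bellamy Borough 7,543.79; Central Zone 71,962.66; Thornfield Township 41,999.41; North Precinct 65,563.15; Summit Ward 156,131.00.
After rounding ($5): Bellamy Borough $7,545; Central Zone $71,965; Thornfield Township $42,000; North Precinct $65,565; Summit Ward $156,130. Sum = $343,205.
Difference $343,200 − $343,205 = −$5 applied to largest residents (Summit Ward): Summit Ward becomes $156,125.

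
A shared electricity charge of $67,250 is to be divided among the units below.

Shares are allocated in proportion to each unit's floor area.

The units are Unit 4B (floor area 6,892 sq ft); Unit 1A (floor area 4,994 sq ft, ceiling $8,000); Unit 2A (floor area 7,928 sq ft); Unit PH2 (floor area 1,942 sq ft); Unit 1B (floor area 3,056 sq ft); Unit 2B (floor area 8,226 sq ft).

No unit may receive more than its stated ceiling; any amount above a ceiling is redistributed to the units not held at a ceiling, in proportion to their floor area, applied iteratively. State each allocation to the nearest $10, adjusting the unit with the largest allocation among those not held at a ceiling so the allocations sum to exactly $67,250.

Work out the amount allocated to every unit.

Unit 4B: $14,560 | Unit 1A: $8,000 | Unit 2A: $16,750 | Unit PH2: $4,100 | Unit 1B: $6,460 | Unit 2B: $17,380

Sum of floor area: 33,038.
Proportional shares (ignoring caps): Unit 4B 14,028.91; Unit 1A 10,165.46; Unit 2A 16,137.72; Unit PH2 3,953.01; Unit 1B 6,220.59; Unit 2B 16,744.31.
Held at cap: Unit 1A ($8,000); balance $59,250 reallocated over remaining floor area 28,044.
Shares after redistribution: Unit 4B 14,561.08 → $14,560; Unit 2A 16,749.89 → $16,750; Unit PH2 4,102.96 → $4,100; Unit 1B 6,456.57 → $6,460; Unit 2B 17,379.49 → $17,380.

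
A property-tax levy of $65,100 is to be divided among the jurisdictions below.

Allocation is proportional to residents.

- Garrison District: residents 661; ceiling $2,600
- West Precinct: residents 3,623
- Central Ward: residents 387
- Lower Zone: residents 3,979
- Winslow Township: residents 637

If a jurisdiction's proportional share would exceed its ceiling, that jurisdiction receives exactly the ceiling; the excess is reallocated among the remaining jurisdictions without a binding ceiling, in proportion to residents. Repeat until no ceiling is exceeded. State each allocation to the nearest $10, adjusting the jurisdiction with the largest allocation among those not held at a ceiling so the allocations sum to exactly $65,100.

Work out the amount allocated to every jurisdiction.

Garrison District: $2,600 · West Precinct: $26,250 · Central Ward: $2,800 · Lower Zone: $28,830 · Winslow Township: $4,620

Total residents = 9,287.
Pro-rata shares before constraints: Garrison District 4,633.48; West Precinct 25,396.50; Central Ward 2,712.79; Lower Zone 27,891.99; Winslow Township 4,465.24.
Held at cap: Garrison District ($2,600); balance $62,500 reallocated over remaining residents 8,626.
Remaining shares: West Precinct 26,250.58 → $26,250; Central Ward 2,804.02 → $2,800; Lower Zone 28,829.99 → $28,830; Winslow Township 4,615.41 → $4,620.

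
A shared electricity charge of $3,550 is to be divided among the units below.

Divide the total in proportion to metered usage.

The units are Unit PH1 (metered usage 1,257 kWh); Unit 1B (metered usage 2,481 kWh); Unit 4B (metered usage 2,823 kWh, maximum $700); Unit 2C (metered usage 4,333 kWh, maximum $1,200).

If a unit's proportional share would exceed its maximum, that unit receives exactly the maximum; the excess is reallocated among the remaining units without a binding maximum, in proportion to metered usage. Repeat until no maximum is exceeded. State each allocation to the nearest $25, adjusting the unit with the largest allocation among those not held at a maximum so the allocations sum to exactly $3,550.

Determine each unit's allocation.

Combined metered usage = 10,894.
Unconstrained shares: Unit PH1 409.62; Unit 1B 808.48; Unit 4B 919.92; Unit 2C 1,411.98.
Held at cap: Unit 4B ($700), Unit 2C ($1,200); residual $1,650 reallocated over remaining metered usage 3,738.
Shares after redistribution: Unit PH1 554.86 → $550; Unit 1B 1,095.14 → $1,100.

Unit PH1: $550; Unit 1B: $1,100; Unit 4B: $700; Unit 2C: $1,200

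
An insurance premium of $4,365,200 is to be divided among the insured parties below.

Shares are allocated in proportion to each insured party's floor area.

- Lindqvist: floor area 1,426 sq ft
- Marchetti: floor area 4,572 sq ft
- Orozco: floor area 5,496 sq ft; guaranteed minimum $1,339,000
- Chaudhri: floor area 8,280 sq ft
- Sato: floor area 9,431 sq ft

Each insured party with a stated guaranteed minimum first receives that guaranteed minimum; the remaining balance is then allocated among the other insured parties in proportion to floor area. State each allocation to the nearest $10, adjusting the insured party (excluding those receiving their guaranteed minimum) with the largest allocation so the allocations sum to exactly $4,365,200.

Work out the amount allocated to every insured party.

Lindqvist: $182,010 · Marchetti: $583,570 · Orozco: $1,339,000 · Chaudhri: $1,056,850 · Sato: $1,203,770

Fund the minimums — Orozco $1,339,000. Balance $3,026,200.
Balance split over remaining floor area 23,709: Lindqvist 182,013.63 → $182,010; Marchetti 583,566.85 → $583,570; Chaudhri 1,056,853.35 → $1,056,850; Sato 1,203,766.17 → $1,203,770.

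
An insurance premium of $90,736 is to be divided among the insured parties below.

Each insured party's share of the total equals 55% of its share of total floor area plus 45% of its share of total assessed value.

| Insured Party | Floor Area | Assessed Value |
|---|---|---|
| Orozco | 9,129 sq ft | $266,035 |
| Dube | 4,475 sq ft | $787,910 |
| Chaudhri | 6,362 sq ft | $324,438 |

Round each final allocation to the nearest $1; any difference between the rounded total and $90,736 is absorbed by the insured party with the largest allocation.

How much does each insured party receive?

Orozco: $30,698 | Dube: $34,526 | Chaudhri: $25,512

Floor area total 19,966; assessed value total 1,378,383.
Composite weights (55% floor area + 45% assessed value): Orozco 0.3383; Dube 0.3805; Chaudhri 0.2812.
Raw shares: Orozco 30,698.47; Dube 34,525.11; Chaudhri 25,512.43.
At nearest $1: Orozco $30,698; Dube $34,525; Chaudhri $25,512. Sum = $90,735.
Difference $90,736 − $90,735 = +$1 applied to largest allocation (Dube): Dube becomes $34,526.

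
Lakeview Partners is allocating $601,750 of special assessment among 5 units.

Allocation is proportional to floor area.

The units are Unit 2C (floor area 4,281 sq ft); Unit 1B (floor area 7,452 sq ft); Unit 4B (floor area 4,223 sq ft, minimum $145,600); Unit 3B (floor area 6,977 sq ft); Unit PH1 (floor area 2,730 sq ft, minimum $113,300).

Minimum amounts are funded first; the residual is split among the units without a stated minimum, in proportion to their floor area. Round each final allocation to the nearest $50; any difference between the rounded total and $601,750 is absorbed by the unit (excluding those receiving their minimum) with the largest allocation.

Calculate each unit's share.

Guaranteed amounts: Unit 4B $145,600; Unit PH1 $113,300. Balance $342,850.
Balance split over remaining floor area 18,710: Unit 2C 78,446.87 → $78,450; Unit 1B 136,553.62 → $136,550; Unit 3B 127,849.52 → $127,850.

Unit 2C: $78,450 | Unit 1B: $136,550 | Unit 4B: $145,600 | Unit 3B: $127,850 | Unit PH1: $113,300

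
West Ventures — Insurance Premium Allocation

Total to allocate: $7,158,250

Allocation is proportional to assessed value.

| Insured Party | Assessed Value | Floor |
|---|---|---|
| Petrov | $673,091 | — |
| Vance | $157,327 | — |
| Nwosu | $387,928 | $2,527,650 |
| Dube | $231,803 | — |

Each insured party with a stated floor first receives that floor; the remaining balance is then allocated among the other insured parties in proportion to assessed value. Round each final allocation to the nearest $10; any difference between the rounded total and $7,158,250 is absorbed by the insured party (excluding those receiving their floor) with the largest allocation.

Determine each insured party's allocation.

Minimums first: Nwosu $2,527,650. Residual $4,630,600.
Residual split over remaining assessed value 1,062,221: Petrov 2,934,243.61 → $2,934,240; Vance 685,844.48 → $685,840; Dube 1,010,511.91 → $1,010,510.
Rounding difference +$10 applied to Petrov → $2,934,250.

Petrov: $2,934,250 · Vance: $685,840 · Nwosu: $2,527,650 · Dube: $1,010,510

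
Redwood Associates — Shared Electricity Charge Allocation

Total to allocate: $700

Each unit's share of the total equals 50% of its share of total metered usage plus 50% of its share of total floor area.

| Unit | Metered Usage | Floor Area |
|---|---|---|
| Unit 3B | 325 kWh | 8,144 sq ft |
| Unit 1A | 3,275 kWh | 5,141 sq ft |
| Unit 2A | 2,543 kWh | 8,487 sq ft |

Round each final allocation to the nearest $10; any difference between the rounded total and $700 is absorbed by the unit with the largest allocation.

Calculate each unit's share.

Unit 3B: $150; Unit 1A: $270; Unit 2A: $280

Metered usage total 6,143; floor area total 21,772.
Combined weights (50% metered usage + 50% floor area): Unit 3B 0.2135; Unit 1A 0.3846; Unit 2A 0.4019.
Proportional shares: Unit 3B 149.44; Unit 1A 269.24; Unit 2A 281.32.
After rounding ($10): Unit 3B $150; Unit 1A $270; Unit 2A $280. Sum = $700.
Rounded total matches; no reconciliation needed.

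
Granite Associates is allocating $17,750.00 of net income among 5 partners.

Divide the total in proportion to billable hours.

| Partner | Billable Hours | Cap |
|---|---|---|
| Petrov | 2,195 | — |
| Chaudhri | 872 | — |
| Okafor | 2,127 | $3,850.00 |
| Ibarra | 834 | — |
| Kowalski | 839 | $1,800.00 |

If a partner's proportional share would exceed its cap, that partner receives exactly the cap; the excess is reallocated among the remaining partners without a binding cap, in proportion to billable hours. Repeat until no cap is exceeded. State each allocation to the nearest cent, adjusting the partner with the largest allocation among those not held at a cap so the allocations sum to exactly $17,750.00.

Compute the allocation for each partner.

Petrov: $6,808.38 · Chaudhri: $2,704.74 · Okafor: $3,850.00 · Ibarra: $2,586.88 · Kowalski: $1,800.00

Billable hours total: 6,867.
Proportional shares (ignoring caps): Petrov 5,673.6930; Chaudhri 2,253.9683; Okafor 5,497.9249; Ibarra 2,155.7449; Kowalski 2,168.6690.
Held at cap: Okafor ($3,850.00), Kowalski ($1,800.00); residual $12,100.00 reallocated over remaining billable hours 3,901.
Shares after redistribution: Petrov 6,808.3825 → $6,808.38; Chaudhri 2,704.7424 → $2,704.74; Ibarra 2,586.8752 → $2,586.88.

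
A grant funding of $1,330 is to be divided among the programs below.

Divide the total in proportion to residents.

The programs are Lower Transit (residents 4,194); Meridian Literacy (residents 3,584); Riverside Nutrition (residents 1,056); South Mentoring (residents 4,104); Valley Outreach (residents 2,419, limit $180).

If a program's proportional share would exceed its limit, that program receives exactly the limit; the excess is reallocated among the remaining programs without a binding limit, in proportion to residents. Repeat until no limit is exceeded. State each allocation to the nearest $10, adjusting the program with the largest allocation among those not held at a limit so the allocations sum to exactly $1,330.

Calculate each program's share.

Residents total: 15,357.
Unconstrained shares: Lower Transit 363.22; Meridian Literacy 310.39; Riverside Nutrition 91.46; South Mentoring 355.43; Valley Outreach 209.50.
Capped: Valley Outreach ($180); balance $1,150 reallocated over remaining residents 12,938.
Remaining shares: Lower Transit 372.79 → $370; Meridian Literacy 318.57 → $320; Riverside Nutrition 93.86 → $90; South Mentoring 364.79 → $360.
Rounding difference +$10 applied to Lower Transit → $380.

Lower Transit: $380; Meridian Literacy: $320; Riverside Nutrition: $90; South Mentoring: $360; Valley Outreach: $180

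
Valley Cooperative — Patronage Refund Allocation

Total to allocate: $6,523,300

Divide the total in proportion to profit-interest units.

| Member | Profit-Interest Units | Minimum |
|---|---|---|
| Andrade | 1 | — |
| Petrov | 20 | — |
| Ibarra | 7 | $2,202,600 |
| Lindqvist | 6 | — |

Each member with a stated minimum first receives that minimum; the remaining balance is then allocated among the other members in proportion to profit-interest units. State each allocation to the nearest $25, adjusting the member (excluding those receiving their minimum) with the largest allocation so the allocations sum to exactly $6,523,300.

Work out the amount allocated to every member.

Andrade: $160,025; Petrov: $3,200,525; Ibarra: $2,202,600; Lindqvist: $960,150

Minimums first: Ibarra $2,202,600. Balance $4,320,700.
Balance split over remaining profit-interest units 27: Andrade 160,025.93 → $160,025; Petrov 3,200,518.52 → $3,200,525; Lindqvist 960,155.56 → $960,150.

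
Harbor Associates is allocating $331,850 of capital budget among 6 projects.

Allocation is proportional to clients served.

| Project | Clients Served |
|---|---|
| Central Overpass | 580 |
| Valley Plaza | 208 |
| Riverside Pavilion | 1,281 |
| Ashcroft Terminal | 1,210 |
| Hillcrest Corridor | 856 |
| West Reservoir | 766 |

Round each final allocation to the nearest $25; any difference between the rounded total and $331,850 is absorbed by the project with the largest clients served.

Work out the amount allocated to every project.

Combined clients served = 580 + 208 + 1,281 + 1,210 + 856 + 766 = 4,901.
Unrounded shares: Central Overpass 39,272.19; Valley Plaza 14,083.82; Riverside Pavilion 86,737.37; Ashcroft Terminal 81,929.91; Hillcrest Corridor 57,960.33; West Reservoir 51,866.37.
Rounded to nearest $25: Central Overpass $39,275; Valley Plaza $14,075; Riverside Pavilion $86,725; Ashcroft Terminal $81,925; Hillcrest Corridor $57,950; West Reservoir $51,875. Sum = $331,825.
Difference $331,850 − $331,825 = +$25 applied to largest clients served (Riverside Pavilion): Riverside Pavilion becomes $86,750.

Central Overpass: $39,275; Valley Plaza: $14,075; Riverside Pavilion: $86,750; Ashcroft Terminal: $81,925; Hillcrest Corridor: $57,950; West Reservoir: $51,875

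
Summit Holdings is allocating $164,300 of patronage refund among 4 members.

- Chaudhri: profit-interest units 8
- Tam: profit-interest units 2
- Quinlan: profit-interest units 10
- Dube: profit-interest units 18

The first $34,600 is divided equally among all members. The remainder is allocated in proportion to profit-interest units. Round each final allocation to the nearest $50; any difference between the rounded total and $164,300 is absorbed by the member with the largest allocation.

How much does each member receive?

Chaudhri: $35,950 | Tam: $15,500 | Quinlan: $42,800 | Dube: $70,050

First tranche $34,600 split equally: $8,650 each.
Remainder $129,700 by profit-interest units (total 38): Chaudhri 27,305.26 → $27,300; Tam 6,826.32 → $6,850; Quinlan 34,131.58 → $34,150; Dube 61,436.84 → $61,450.
Rounding difference −$50 on remainder applied to Dube.
Totals: Chaudhri $8,650 + $27,300 = $35,950; Tam $8,650 + $6,850 = $15,500; Quinlan $8,650 + $34,150 = $42,800; Dube $8,650 + $61,400 = $70,050.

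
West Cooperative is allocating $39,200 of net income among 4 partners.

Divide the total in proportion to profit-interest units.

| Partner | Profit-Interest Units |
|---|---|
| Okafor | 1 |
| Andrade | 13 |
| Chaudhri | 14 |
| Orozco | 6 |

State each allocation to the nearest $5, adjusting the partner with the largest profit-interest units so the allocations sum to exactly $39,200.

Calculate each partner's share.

Okafor: $1,155 · Andrade: $14,990 · Chaudhri: $16,135 · Orozco: $6,920

Sum of profit-interest units: 34.
Proportional shares: Okafor 1/34 × $39,200 = 1,152.94; Andrade 13/34 × $39,200 = 14,988.24; Chaudhri 14/34 × $39,200 = 16,141.18; Orozco 6/34 × $39,200 = 6,917.65.
At nearest $5: Okafor $1,155; Andrade $14,990; Chaudhri $16,140; Orozco $6,920. Sum = $39,205.
Difference $39,200 − $39,205 = −$5 applied to largest profit-interest units (Chaudhri): Chaudhri becomes $16,135.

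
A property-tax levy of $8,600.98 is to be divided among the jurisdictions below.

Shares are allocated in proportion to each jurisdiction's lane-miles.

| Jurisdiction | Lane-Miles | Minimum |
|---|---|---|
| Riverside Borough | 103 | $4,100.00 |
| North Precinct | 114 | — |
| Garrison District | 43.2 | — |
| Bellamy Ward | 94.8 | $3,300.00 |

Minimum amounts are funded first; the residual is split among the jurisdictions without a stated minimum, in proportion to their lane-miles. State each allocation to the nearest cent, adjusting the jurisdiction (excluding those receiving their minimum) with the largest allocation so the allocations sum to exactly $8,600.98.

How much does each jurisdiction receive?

Minimums first: Riverside Borough $4,100.00; Bellamy Ward $3,300.00. Balance $1,200.98.
Balance split over remaining lane-miles 157.2: North Precinct 870.9397 → $870.94; Garrison District 330.0403 → $330.04.

Riverside Borough: $4,100.00; North Precinct: $870.94; Garrison District: $330.04; Bellamy Ward: $3,300.00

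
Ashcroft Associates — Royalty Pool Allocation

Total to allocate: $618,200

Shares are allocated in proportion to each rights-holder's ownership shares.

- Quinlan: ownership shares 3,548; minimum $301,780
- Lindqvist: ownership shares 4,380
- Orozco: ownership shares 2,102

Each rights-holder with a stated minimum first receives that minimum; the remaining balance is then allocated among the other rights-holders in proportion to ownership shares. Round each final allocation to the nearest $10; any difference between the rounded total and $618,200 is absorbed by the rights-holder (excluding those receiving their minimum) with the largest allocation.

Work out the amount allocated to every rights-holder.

Minimums first: Quinlan $301,780. Balance $316,420.
Balance split over remaining ownership shares 6,482: Lindqvist 213,810.49 → $213,810; Orozco 102,609.51 → $102,610.

Quinlan: $301,780 · Lindqvist: $213,810 · Orozco: $102,610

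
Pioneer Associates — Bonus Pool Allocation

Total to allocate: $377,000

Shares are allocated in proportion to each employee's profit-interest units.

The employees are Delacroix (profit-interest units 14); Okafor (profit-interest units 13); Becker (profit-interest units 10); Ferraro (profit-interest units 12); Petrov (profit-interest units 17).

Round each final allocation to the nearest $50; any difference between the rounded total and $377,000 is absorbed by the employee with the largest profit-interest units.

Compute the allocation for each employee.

Delacroix: $79,950; Okafor: $74,250; Becker: $57,100; Ferraro: $68,550; Petrov: $97,150

Combined profit-interest units = 66.
Pro-rata amounts: Delacroix 14/66 × $377,000 = 79,969.70; Okafor 13/66 × $377,000 = 74,257.58; Becker 10/66 × $377,000 = 57,121.21; Ferraro 12/66 × $377,000 = 68,545.45; Petrov 17/66 × $377,000 = 97,106.06.
Rounded to nearest $50: Delacroix $79,950; Okafor $74,250; Becker $57,100; Ferraro $68,550; Petrov $97,100. Sum = $376,950.
Difference $377,000 − $376,950 = +$50 applied to largest profit-interest units (Petrov): Petrov becomes $97,150.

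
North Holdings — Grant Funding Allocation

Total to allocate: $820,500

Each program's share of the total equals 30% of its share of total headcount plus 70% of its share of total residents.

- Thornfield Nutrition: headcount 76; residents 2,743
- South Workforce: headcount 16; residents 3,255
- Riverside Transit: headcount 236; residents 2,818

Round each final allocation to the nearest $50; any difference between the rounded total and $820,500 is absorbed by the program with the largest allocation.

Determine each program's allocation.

Thornfield Nutrition: $235,750 · South Workforce: $224,050 · Riverside Transit: $360,700

Totals — headcount 328, residents 8,816.
Composite weights (30% headcount + 70% residents): Thornfield Nutrition 0.2873; South Workforce 0.2731; Riverside Transit 0.4396.
Raw shares: Thornfield Nutrition 235,737.35; South Workforce 224,065.99; Riverside Transit 360,696.66.
Rounded to nearest $50: Thornfield Nutrition $235,750; South Workforce $224,050; Riverside Transit $360,700. Sum = $820,500.
Sum already equals the total — no adjustment.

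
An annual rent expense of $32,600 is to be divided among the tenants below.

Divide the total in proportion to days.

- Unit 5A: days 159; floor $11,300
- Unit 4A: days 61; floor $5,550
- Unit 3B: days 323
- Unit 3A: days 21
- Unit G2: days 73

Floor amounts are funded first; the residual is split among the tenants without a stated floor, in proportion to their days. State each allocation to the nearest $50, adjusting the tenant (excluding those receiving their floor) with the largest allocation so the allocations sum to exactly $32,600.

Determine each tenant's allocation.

Guaranteed amounts: Unit 5A $11,300; Unit 4A $5,550. Residual $15,750.
Residual split over remaining days 417: Unit 3B 12,199.64 → $12,200; Unit 3A 793.17 → $800; Unit G2 2,757.19 → $2,750.

Unit 5A: $11,300 | Unit 4A: $5,550 | Unit 3B: $12,200 | Unit 3A: $800 | Unit G2: $2,750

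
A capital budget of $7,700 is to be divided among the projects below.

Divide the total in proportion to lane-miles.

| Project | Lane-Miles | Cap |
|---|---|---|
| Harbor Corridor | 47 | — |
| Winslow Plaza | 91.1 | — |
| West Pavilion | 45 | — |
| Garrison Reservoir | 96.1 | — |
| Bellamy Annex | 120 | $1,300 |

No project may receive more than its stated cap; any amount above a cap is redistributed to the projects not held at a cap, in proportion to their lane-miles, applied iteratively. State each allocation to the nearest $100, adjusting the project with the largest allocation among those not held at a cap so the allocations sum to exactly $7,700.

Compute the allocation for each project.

Harbor Corridor: $1,100 · Winslow Plaza: $2,100 · West Pavilion: $1,000 · Garrison Reservoir: $2,200 · Bellamy Annex: $1,300

Sum of lane-miles: 399.2.
Pro-rata shares before constraints: Harbor Corridor 906.56; Winslow Plaza 1,757.19; West Pavilion 867.99; Garrison Reservoir 1,853.63; Bellamy Annex 2,314.63.
Capped: Bellamy Annex ($1,300); remaining pool $6,400 reallocated over remaining lane-miles 279.2.
Redistributed shares: Harbor Corridor 1,077.36 → $1,100; Winslow Plaza 2,088.25 → $2,100; West Pavilion 1,031.52 → $1,000; Garrison Reservoir 2,202.87 → $2,200.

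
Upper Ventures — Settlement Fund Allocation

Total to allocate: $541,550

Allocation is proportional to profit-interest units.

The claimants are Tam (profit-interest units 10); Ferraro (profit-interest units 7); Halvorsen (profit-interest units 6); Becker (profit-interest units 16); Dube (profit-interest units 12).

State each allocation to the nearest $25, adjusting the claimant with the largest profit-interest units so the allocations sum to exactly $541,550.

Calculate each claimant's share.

Profit-interest units total: 51.
Pro-rata amounts: Tam 10/51 × $541,550 = 106,186.27; Ferraro 7/51 × $541,550 = 74,330.39; Halvorsen 6/51 × $541,550 = 63,711.76; Becker 16/51 × $541,550 = 169,898.04; Dube 12/51 × $541,550 = 127,423.53.
Rounded to nearest $25: Tam $106,175; Ferraro $74,325; Halvorsen $63,700; Becker $169,900; Dube $127,425. Sum = $541,525.
Difference $541,550 − $541,525 = +$25 applied to largest profit-interest units (Becker): Becker becomes $169,925.

Tam: $106,175; Ferraro: $74,325; Halvorsen: $63,700; Becker: $169,925; Dube: $127,425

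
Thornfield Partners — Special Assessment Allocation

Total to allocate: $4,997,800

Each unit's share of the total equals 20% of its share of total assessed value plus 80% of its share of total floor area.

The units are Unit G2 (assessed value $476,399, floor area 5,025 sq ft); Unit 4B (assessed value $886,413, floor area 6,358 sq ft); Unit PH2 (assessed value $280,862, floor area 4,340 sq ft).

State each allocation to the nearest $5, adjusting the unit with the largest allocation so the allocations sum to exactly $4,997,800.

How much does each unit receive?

Unit G2: $1,567,530 · Unit 4B: $2,155,840 · Unit PH2: $1,274,430

Assessed value total 1,643,674; floor area total 15,723.
Blended shares (20% assessed value + 80% floor area): Unit G2 0.3136; Unit 4B 0.4314; Unit PH2 0.2550.
Pro-rata amounts: Unit G2 1,567,529.86; Unit 4B 2,155,841.63; Unit PH2 1,274,428.51.
At nearest $5: Unit G2 $1,567,530; Unit 4B $2,155,840; Unit PH2 $1,274,430. Sum = $4,997,800.
Sum already equals the total — no adjustment.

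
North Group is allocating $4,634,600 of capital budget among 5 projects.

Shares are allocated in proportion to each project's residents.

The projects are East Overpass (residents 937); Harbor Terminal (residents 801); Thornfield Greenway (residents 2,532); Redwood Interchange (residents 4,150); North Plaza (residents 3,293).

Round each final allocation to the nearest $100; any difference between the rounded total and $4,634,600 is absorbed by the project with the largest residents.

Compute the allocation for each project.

Residents total: 11,713.
Unrounded shares: East Overpass 937/11,713 × $4,634,600 = 370,752.17; Harbor Terminal 801/11,713 × $4,634,600 = 316,939.69; Thornfield Greenway 2,532/11,713 × $4,634,600 = 1,001,861.79; Redwood Interchange 4,150/11,713 × $4,634,600 = 1,642,072.06; North Plaza 3,293/11,713 × $4,634,600 = 1,302,974.28.
After rounding ($100): East Overpass $370,800; Harbor Terminal $316,900; Thornfield Greenway $1,001,900; Redwood Interchange $1,642,100; North Plaza $1,303,000. Sum = $4,634,700.
Difference $4,634,600 − $4,634,700 = −$100 applied to largest residents (Redwood Interchange): Redwood Interchange becomes $1,642,000.

East Overpass: $370,800 · Harbor Terminal: $316,900 · Thornfield Greenway: $1,001,900 · Redwood Interchange: $1,642,000 · North Plaza: $1,303,000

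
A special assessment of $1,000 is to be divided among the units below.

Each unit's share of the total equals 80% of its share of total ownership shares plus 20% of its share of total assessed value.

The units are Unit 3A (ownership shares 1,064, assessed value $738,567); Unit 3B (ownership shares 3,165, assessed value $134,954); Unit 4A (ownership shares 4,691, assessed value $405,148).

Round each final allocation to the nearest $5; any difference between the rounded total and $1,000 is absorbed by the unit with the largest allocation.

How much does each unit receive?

Totals — ownership shares 8,920, assessed value 1,278,669.
Combined weights (80% ownership shares + 20% assessed value): Unit 3A 0.2109; Unit 3B 0.3050; Unit 4A 0.4841.
Proportional shares: Unit 3A 210.95; Unit 3B 304.97; Unit 4A 484.09.
At nearest $5: Unit 3A $210; Unit 3B $305; Unit 4A $485. Sum = $1,000.
Sum already equals the total — no adjustment.

Unit 3A: $210 | Unit 3B: $305 | Unit 4A: $485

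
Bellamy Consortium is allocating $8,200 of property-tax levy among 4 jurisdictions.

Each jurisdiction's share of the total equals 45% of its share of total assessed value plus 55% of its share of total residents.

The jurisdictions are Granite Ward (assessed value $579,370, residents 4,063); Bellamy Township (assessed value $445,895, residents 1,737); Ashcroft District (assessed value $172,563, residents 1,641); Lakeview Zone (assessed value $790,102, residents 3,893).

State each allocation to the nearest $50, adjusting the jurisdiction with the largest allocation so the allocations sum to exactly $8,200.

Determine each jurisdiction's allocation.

Totals — assessed value 1,987,930, residents 11,334.
Composite weights (45% assessed value + 55% residents): Granite Ward 0.3283; Bellamy Township 0.1852; Ashcroft District 0.1187; Lakeview Zone 0.3678.
Proportional shares: Granite Ward 2,692.17; Bellamy Township 1,518.85; Ashcroft District 973.29; Lakeview Zone 3,015.68.
Rounded to nearest $50: Granite Ward $2,700; Bellamy Township $1,500; Ashcroft District $950; Lakeview Zone $3,000. Sum = $8,150.
Difference $8,200 − $8,150 = +$50 applied to largest allocation (Lakeview Zone): Lakeview Zone becomes $3,050.

Granite Ward: $2,700 · Bellamy Township: $1,500 · Ashcroft District: $950 · Lakeview Zone: $3,050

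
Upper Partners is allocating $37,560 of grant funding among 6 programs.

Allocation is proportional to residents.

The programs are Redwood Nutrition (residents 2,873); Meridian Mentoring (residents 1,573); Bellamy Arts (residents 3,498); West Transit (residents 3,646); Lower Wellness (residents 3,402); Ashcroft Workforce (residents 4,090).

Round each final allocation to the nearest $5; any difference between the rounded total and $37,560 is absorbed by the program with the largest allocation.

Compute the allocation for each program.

Sum of residents: 19,082.
Pro-rata amounts: Redwood Nutrition 2,873/19,082 × $37,560 = 5,655.06; Meridian Mentoring 1,573/19,082 × $37,560 = 3,096.21; Bellamy Arts 3,498/19,082 × $37,560 = 6,885.28; West Transit 3,646/19,082 × $37,560 = 7,176.59; Lower Wellness 3,402/19,082 × $37,560 = 6,696.32; Ashcroft Workforce 4,090/19,082 × $37,560 = 8,050.54.
After rounding ($5): Redwood Nutrition $5,655; Meridian Mentoring $3,095; Bellamy Arts $6,885; West Transit $7,175; Lower Wellness $6,695; Ashcroft Workforce $8,050. Sum = $37,555.
Difference $37,560 − $37,555 = +$5 applied to largest allocation (Ashcroft Workforce): Ashcroft Workforce becomes $8,055.

Redwood Nutrition: $5,655; Meridian Mentoring: $3,095; Bellamy Arts: $6,885; West Transit: $7,175; Lower Wellness: $6,695; Ashcroft Workforce: $8,055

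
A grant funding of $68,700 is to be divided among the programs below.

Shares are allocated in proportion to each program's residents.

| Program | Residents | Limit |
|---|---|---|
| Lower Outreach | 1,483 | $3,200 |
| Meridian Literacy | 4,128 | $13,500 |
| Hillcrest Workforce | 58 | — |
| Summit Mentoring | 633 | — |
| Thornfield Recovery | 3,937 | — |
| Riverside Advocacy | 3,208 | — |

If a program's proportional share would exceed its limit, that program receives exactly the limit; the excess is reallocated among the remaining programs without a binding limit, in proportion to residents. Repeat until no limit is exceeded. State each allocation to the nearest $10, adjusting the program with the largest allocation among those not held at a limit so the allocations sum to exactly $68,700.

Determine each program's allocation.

Residents total: 13,447.
Proportional shares (ignoring caps): Lower Outreach 7,576.57; Meridian Literacy 21,089.73; Hillcrest Workforce 296.32; Summit Mentoring 3,233.96; Thornfield Recovery 20,113.92; Riverside Advocacy 16,389.50.
Cap binds for Lower Outreach ($3,200), Meridian Literacy ($13,500); balance $52,000 reallocated over remaining residents 7,836.
Redistributed shares: Hillcrest Workforce 384.89 → $380; Summit Mentoring 4,200.61 → $4,200; Thornfield Recovery 26,126.08 → $26,130; Riverside Advocacy 21,288.41 → $21,290.

Lower Outreach: $3,200; Meridian Literacy: $13,500; Hillcrest Workforce: $380; Summit Mentoring: $4,200; Thornfield Recovery: $26,130; Riverside Advocacy: $21,290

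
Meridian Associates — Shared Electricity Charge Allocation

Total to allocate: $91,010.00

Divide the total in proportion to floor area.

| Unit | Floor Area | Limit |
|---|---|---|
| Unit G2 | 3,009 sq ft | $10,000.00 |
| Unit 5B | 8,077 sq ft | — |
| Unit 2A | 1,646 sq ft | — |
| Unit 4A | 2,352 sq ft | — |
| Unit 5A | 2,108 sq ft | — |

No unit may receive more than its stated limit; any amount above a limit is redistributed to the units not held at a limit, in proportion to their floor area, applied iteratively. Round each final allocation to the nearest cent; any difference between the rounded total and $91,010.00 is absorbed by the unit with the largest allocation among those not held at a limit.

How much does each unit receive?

Unit G2: $10,000.00 | Unit 5B: $46,133.94 | Unit 2A: $9,401.57 | Unit 4A: $13,434.08 | Unit 5A: $12,040.41

Sum of floor area: 17,192.
Unconstrained shares: Unit G2 15,928.8675; Unit 5B 42,757.5483; Unit 2A 8,713.4981; Unit 4A 12,450.8795; Unit 5A 11,159.2066.
Held at cap: Unit G2 ($10,000.00); balance $81,010.00 reallocated over remaining floor area 14,183.
Remaining shares: Unit 5B 46,133.9470 → $46,133.95; Unit 2A 9,401.5695 → $9,401.57; Unit 4A 13,434.0774 → $13,434.08; Unit 5A 12,040.4061 → $12,040.41.
Rounding difference −$0.01 applied to Unit 5B → $46,133.94.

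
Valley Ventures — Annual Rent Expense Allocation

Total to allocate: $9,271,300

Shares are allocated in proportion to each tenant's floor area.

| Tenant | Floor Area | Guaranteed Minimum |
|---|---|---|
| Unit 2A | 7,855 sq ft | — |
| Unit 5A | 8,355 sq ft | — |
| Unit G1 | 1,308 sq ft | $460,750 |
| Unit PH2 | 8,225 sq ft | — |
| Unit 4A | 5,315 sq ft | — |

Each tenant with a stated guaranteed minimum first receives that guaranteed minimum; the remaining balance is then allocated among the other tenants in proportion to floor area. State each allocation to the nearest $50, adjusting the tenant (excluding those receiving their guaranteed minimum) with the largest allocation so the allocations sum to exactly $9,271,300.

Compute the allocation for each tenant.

Minimums first: Unit G1 $460,750. Remaining pool $8,810,550.
Remaining pool split over remaining floor area 29,750: Unit 2A 2,326,281.35 → $2,326,300; Unit 5A 2,474,357.82 → $2,474,350; Unit PH2 2,435,857.94 → $2,435,850; Unit 4A 1,574,052.88 → $1,574,050.

Unit 2A: $2,326,300; Unit 5A: $2,474,350; Unit G1: $460,750; Unit PH2: $2,435,850; Unit 4A: $1,574,050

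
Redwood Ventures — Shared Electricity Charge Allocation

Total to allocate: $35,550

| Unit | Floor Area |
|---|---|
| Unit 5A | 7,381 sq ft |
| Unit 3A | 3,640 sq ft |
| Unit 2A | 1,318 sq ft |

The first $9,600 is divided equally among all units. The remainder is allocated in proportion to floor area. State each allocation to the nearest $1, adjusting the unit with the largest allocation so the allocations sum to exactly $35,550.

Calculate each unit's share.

Unit 5A: $18,723; Unit 3A: $10,855; Unit 2A: $5,972

$9,600 shared equally gives $3,200 per unit.
Remainder $25,950 by floor area (total 12,339): Unit 5A 15,522.89 → $15,523; Unit 3A 7,655.24 → $7,655; Unit 2A 2,771.87 → $2,772.
Totals: Unit 5A $3,200 + $15,523 = $18,723; Unit 3A $3,200 + $7,655 = $10,855; Unit 2A $3,200 + $2,772 = $5,972.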